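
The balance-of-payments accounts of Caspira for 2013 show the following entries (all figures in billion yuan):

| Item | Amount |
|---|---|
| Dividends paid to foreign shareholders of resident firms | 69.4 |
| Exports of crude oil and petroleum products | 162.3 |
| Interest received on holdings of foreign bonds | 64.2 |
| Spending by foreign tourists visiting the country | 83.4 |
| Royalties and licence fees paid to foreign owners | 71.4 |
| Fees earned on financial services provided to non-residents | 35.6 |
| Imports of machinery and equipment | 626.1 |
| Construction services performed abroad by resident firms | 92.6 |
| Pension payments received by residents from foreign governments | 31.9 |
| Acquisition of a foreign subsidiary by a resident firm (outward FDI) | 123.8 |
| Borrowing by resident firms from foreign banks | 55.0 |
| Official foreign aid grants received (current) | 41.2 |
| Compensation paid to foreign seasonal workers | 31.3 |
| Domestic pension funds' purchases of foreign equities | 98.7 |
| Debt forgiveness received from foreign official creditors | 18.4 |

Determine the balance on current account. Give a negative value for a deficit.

-287.0

Goods: -626.1 + 162.3 = -463.8
Services: 92.6 + 35.6 + 83.4 - 71.4 = 140.2
Primary income: -69.4 - 31.3 + 64.2 = -36.5
Secondary income: 41.2 + 31.9 = 73.1
Current account = (-463.8) + 140.2 + (-36.5) + 73.1 = -287.0
(Excluded from the current account — financial account: acquisition of a foreign subsidiary by a resident firm (outward FDI) 123.8, borrowing by resident firms from foreign banks 55.0, domestic pension funds' purchases of foreign equities 98.7; capital account: debt forgiveness received from foreign official creditors 18.4.)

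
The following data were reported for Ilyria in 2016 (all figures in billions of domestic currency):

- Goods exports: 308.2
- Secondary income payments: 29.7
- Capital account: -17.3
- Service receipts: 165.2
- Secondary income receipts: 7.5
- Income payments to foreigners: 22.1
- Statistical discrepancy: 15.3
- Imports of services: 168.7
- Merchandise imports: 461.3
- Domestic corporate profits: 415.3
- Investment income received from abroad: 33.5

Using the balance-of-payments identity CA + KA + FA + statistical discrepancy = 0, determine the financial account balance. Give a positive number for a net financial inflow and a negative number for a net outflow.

Goods balance = 308.2 - 461.3 = -153.1
Services balance = 165.2 - 168.7 = -3.5
Trade balance (goods + services) = -153.1 + (-3.5) = -156.6
Net primary income = 33.5 - 22.1 = 11.4
Net secondary income = 7.5 - 29.7 = -22.2
Current account = -156.6 + 11.4 + (-22.2) = -167.4
Financial account = -(-167.4 + (-17.3) + 15.3) = 169.4

169.4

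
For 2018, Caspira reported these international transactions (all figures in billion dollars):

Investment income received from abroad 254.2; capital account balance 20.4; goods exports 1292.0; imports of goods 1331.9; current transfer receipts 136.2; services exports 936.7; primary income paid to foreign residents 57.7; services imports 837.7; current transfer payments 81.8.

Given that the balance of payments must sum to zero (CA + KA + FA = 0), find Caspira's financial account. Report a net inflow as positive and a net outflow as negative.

Goods balance = 1292.0 - 1331.9 = -39.9
Services balance = 936.7 - 837.7 = 99.0
Trade balance (goods + services) = -39.9 + 99.0 = 59.1
Net primary income = 254.2 - 57.7 = 196.5
Net secondary income = 136.2 - 81.8 = 54.4
Current account = 59.1 + 196.5 + 54.4 = 310.0
Financial account = -(310.0 + 20.4) = -330.4

-330.4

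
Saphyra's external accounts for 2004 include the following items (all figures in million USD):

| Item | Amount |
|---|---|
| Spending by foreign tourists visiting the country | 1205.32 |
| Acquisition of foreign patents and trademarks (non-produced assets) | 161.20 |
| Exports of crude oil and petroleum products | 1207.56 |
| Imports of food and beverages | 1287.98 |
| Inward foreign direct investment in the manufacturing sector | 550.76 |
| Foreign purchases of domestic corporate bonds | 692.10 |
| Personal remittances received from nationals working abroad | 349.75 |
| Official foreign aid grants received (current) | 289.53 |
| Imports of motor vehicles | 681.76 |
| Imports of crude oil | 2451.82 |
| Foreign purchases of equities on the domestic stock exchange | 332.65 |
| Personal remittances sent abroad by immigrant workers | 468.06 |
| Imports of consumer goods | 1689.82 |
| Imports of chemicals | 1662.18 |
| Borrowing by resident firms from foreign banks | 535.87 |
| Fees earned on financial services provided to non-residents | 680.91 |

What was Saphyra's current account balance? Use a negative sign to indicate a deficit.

Goods: -1662.18 - 1689.82 - 1287.98 - 2451.82 + 1207.56 - 681.76 = -6566.00
Services: 1205.32 + 680.91 = 1886.23
Secondary income: 349.75 - 468.06 + 289.53 = 171.22
Current account = (-6566.00) + 1886.23 + 171.22 = -4508.55
(Excluded from the current account — capital account: acquisition of foreign patents and trademarks (non-produced assets) 161.20; financial account: inward foreign direct investment in the manufacturing sector 550.76, foreign purchases of domestic corporate bonds 692.10, foreign purchases of equities on the domestic stock exchange 332.65, borrowing by resident firms from foreign banks 535.87.)

-4508.55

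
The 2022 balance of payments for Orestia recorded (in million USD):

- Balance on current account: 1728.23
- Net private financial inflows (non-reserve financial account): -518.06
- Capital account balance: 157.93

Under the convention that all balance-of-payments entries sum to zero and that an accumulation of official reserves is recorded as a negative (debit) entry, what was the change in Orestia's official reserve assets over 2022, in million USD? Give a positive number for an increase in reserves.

1368.10

Official reserve transactions balance = -(1728.23 + 157.93 + (-518.06)) = -1368.10
An accumulation of reserves is recorded as a debit (negative entry), so the change in the stock of reserves is the negative of that balance.
Change in official reserves = -(-1368.10) = 1368.10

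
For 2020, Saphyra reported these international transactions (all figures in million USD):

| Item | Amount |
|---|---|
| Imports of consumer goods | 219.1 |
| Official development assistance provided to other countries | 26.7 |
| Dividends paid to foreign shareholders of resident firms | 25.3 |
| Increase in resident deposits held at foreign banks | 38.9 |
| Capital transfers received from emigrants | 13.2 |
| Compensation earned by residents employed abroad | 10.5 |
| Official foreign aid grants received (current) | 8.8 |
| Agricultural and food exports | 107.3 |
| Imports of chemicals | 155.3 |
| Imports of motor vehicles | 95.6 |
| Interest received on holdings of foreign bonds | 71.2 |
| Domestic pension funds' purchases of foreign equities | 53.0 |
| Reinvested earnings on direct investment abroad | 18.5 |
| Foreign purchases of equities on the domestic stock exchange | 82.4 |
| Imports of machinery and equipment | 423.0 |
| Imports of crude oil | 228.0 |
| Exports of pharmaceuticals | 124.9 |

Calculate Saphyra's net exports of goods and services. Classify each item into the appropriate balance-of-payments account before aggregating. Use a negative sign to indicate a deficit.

Goods: 107.3 - 228.0 - 219.1 + 124.9 - 155.3 - 95.6 - 423.0 = -888.8
Trade balance = -888.8 + 0.0 = -888.8
(Excluded from the trade balance — secondary income: official development assistance provided to other countries 26.7, official foreign aid grants received (current) 8.8; primary income: dividends paid to foreign shareholders of resident firms 25.3, compensation earned by residents employed abroad 10.5, interest received on holdings of foreign bonds 71.2, reinvested earnings on direct investment abroad 18.5; financial account: increase in resident deposits held at foreign banks 38.9, domestic pension funds' purchases of foreign equities 53.0, foreign purchases of equities on the domestic stock exchange 82.4; capital account: capital transfers received from emigrants 13.2.)

-888.8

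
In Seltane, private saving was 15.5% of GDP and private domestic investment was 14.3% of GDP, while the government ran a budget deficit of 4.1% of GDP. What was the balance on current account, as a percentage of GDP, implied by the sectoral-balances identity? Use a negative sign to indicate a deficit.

By the sectoral-balances identity, CA = (S_private - I) + (T - G).
Private balance = 15.5 - 14.3 = 1.2
Government balance (T - G) = -4.1
CA = 1.2 + (-4.1) = -2.9

-2.9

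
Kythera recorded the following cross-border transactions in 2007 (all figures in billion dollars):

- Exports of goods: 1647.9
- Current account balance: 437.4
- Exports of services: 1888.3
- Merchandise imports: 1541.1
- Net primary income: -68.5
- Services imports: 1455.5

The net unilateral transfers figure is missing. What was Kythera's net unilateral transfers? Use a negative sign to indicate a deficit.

-33.7

Current account = goods balance + services balance + net primary income + net secondary income
Sum of the known components = 471.1
Net unilateral transfers = CA - (known components) = 437.4 - 471.1 = -33.7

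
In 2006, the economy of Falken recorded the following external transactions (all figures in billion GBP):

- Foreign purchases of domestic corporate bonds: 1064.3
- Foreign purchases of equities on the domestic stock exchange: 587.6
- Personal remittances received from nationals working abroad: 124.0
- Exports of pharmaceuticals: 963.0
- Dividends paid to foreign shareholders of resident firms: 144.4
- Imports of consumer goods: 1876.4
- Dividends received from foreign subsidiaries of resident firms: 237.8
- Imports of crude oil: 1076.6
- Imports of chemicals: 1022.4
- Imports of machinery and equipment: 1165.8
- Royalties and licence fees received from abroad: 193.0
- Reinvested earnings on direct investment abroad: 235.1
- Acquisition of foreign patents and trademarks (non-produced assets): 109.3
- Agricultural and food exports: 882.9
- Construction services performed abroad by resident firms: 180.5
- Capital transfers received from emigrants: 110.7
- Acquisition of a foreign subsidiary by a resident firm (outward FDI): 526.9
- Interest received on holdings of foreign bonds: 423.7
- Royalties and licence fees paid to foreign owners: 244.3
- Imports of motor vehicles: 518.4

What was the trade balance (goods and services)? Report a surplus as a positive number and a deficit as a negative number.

Goods: -1876.4 - 1165.8 - 1076.6 + 882.9 - 1022.4 - 518.4 + 963.0 = -3813.7
Services: 193.0 - 244.3 + 180.5 = 129.2
Trade balance = -3813.7 + 129.2 = -3684.5
(Excluded from the trade balance — financial account: foreign purchases of domestic corporate bonds 1064.3, foreign purchases of equities on the domestic stock exchange 587.6, acquisition of a foreign subsidiary by a resident firm (outward FDI) 526.9; secondary income: personal remittances received from nationals working abroad 124.0; primary income: dividends paid to foreign shareholders of resident firms 144.4, dividends received from foreign subsidiaries of resident firms 237.8, reinvested earnings on direct investment abroad 235.1, interest received on holdings of foreign bonds 423.7; capital account: acquisition of foreign patents and trademarks (non-produced assets) 109.3, capital transfers received from emigrants 110.7.)

-3684.5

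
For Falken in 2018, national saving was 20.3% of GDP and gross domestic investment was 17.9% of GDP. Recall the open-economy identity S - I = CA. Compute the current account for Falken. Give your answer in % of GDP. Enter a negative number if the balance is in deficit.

CA = S - I = 20.3 - 17.9 = 2.4

2.4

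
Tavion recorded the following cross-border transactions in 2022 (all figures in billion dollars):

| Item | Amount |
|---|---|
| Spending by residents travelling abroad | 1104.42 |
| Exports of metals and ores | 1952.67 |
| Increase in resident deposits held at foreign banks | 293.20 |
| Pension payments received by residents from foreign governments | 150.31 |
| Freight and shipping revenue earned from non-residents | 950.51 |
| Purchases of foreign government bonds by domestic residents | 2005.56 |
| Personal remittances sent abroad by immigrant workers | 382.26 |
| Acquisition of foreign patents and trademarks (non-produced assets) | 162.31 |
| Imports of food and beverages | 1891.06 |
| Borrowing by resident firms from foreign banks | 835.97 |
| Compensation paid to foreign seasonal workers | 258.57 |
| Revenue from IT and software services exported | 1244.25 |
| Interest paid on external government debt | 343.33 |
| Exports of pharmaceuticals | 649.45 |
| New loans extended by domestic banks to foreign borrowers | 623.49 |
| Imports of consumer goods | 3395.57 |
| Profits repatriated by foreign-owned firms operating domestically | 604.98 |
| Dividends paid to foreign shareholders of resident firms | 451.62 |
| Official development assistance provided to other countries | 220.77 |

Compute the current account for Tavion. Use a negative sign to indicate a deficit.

Goods: -3395.57 + 1952.67 + 649.45 - 1891.06 = -2684.51
Services: 950.51 - 1104.42 + 1244.25 = 1090.34
Primary income: -258.57 - 604.98 - 343.33 - 451.62 = -1658.50
Secondary income: -220.77 - 382.26 + 150.31 = -452.72
Current account = (-2684.51) + 1090.34 + (-1658.50) + (-452.72) = -3705.39
(Excluded from the current account — financial account: increase in resident deposits held at foreign banks 293.20, purchases of foreign government bonds by domestic residents 2005.56, borrowing by resident firms from foreign banks 835.97, new loans extended by domestic banks to foreign borrowers 623.49; capital account: acquisition of foreign patents and trademarks (non-produced assets) 162.31.)

-3705.39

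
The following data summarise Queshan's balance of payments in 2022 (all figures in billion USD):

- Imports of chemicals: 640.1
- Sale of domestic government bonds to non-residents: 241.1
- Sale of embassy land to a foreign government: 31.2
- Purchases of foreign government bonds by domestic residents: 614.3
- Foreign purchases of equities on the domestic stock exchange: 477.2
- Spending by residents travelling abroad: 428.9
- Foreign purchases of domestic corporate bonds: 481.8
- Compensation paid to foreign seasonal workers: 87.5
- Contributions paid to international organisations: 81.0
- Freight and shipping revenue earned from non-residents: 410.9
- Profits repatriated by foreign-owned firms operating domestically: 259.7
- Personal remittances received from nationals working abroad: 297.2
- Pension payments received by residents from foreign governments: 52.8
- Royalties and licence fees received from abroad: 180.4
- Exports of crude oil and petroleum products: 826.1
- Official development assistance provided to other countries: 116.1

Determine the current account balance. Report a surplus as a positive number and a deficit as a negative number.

154.1

Goods: -640.1 + 826.1 = 186.0
Services: 410.9 + 180.4 - 428.9 = 162.4
Primary income: -259.7 - 87.5 = -347.2
Secondary income: -81.0 - 116.1 + 52.8 + 297.2 = 152.9
Current account = 186.0 + 162.4 + (-347.2) + 152.9 = 154.1
(Excluded from the current account — financial account: sale of domestic government bonds to non-residents 241.1, purchases of foreign government bonds by domestic residents 614.3, foreign purchases of equities on the domestic stock exchange 477.2, foreign purchases of domestic corporate bonds 481.8; capital account: sale of embassy land to a foreign government 31.2.)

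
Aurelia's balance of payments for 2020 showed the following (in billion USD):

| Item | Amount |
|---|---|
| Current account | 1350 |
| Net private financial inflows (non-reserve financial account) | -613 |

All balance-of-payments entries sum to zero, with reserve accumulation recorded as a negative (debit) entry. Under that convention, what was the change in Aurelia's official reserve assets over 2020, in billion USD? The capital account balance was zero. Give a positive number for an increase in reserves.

737

Official reserve transactions balance = -(1350 + (-613)) = -737
An accumulation of reserves is recorded as a debit (negative entry), so the change in the stock of reserves is the negative of that balance.
Change in official reserves = -(-737) = 737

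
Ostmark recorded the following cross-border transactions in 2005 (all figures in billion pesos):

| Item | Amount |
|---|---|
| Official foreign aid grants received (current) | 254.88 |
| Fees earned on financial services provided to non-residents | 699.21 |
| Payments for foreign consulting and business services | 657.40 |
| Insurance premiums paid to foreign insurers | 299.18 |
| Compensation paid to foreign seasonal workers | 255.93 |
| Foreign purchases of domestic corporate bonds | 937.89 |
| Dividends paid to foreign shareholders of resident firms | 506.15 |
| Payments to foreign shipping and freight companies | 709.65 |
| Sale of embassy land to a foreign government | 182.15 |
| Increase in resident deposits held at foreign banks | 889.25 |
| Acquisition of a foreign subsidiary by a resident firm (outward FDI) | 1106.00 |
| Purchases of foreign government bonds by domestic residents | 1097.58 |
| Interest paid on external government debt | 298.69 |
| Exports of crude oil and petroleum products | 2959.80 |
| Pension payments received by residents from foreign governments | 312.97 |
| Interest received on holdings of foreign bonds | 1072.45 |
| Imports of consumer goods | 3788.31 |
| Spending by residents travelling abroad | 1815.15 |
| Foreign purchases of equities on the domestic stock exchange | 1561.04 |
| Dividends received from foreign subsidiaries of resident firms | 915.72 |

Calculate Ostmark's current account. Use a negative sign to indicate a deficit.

Goods: -3788.31 + 2959.80 = -828.51
Services: -657.40 - 299.18 + 699.21 - 709.65 - 1815.15 = -2782.17
Primary income: 915.72 + 1072.45 - 298.69 - 255.93 - 506.15 = 927.40
Secondary income: 254.88 + 312.97 = 567.85
Current account = (-828.51) + (-2782.17) + 927.40 + 567.85 = -2115.43
(Excluded from the current account — financial account: foreign purchases of domestic corporate bonds 937.89, increase in resident deposits held at foreign banks 889.25, acquisition of a foreign subsidiary by a resident firm (outward FDI) 1106.00, purchases of foreign government bonds by domestic residents 1097.58, foreign purchases of equities on the domestic stock exchange 1561.04; capital account: sale of embassy land to a foreign government 182.15.)

-2115.43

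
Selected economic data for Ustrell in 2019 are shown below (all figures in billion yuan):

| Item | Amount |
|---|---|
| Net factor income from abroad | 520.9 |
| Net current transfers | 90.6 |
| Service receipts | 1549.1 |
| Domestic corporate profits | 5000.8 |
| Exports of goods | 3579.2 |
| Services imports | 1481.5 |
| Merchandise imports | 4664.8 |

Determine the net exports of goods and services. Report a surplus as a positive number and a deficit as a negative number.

Goods balance = 3579.2 - 4664.8 = -1085.6
Services balance = 1549.1 - 1481.5 = 67.6
Trade balance (goods + services) = -1085.6 + 67.6 = -1018.0

-1018.0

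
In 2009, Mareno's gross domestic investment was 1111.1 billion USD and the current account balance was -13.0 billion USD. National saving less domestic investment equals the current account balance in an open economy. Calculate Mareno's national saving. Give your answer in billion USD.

S = I + CA = 1111.1 + (-13.0) = 1098.1

1098.1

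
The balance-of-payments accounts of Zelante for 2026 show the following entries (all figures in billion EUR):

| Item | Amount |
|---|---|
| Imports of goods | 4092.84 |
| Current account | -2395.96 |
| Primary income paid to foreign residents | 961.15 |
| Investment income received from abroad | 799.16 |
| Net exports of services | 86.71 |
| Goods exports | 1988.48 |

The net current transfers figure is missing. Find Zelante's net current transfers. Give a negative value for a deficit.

-216.32

Current account = goods balance + services balance + net primary income + net secondary income
Sum of the known components = -2179.64
Net current transfers = CA - (known components) = -2395.96 - (-2179.64) = -216.32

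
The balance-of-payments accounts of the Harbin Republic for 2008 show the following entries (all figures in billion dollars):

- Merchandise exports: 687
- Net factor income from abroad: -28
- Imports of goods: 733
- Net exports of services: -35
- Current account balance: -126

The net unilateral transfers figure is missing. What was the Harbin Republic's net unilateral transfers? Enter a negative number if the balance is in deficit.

-17

Current account = goods balance + services balance + net primary income + net secondary income
Sum of the known components = -109
Net unilateral transfers = CA - (known components) = -126 - (-109) = -17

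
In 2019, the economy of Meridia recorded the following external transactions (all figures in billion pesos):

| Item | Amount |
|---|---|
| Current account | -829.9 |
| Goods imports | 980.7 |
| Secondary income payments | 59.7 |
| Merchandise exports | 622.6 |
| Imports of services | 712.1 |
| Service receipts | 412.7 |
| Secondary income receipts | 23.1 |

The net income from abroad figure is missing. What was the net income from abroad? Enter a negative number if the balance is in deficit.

Current account = goods balance + services balance + net primary income + net secondary income
Sum of the known components = -694.1
Net income from abroad = CA - (known components) = -829.9 - (-694.1) = -135.8

-135.8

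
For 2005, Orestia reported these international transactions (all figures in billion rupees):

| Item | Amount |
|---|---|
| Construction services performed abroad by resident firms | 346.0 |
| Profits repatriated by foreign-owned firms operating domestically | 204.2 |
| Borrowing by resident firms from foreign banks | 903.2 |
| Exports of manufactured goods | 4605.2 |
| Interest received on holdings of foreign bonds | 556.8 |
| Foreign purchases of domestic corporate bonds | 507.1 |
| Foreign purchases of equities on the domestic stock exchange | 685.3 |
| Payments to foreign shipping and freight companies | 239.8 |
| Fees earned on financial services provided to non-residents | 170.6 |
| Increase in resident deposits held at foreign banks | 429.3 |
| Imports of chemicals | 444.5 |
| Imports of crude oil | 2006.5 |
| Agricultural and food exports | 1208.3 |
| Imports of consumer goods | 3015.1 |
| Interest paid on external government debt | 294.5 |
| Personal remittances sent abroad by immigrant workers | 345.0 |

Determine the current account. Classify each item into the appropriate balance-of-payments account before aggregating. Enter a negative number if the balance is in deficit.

337.3

Goods: -3015.1 + 4605.2 - 2006.5 + 1208.3 - 444.5 = 347.4
Services: 346.0 + 170.6 - 239.8 = 276.8
Primary income: 556.8 - 204.2 - 294.5 = 58.1
Secondary income: -345.0
Current account = 347.4 + 276.8 + 58.1 + (-345.0) = 337.3
(Excluded from the current account — financial account: borrowing by resident firms from foreign banks 903.2, foreign purchases of domestic corporate bonds 507.1, foreign purchases of equities on the domestic stock exchange 685.3, increase in resident deposits held at foreign banks 429.3.)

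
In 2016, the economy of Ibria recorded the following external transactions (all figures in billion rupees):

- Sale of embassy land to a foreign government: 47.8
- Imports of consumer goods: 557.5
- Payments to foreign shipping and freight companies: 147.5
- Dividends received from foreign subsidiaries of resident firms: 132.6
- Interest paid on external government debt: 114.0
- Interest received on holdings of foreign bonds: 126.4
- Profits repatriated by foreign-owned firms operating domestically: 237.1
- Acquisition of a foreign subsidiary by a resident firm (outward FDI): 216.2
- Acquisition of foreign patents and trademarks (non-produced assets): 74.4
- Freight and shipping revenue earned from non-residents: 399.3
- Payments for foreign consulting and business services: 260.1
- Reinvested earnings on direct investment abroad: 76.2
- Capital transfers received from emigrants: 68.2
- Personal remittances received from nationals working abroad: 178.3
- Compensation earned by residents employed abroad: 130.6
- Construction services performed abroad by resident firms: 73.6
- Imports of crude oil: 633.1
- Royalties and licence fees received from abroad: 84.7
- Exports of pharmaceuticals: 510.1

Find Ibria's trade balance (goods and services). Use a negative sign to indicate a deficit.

Goods: 510.1 - 557.5 - 633.1 = -680.5
Services: 73.6 - 260.1 + 84.7 - 147.5 + 399.3 = 150.0
Trade balance = -680.5 + 150.0 = -530.5
(Excluded from the trade balance — capital account: sale of embassy land to a foreign government 47.8, acquisition of foreign patents and trademarks (non-produced assets) 74.4, capital transfers received from emigrants 68.2; primary income: dividends received from foreign subsidiaries of resident firms 132.6, interest paid on external government debt 114.0, interest received on holdings of foreign bonds 126.4, profits repatriated by foreign-owned firms operating domestically 237.1, reinvested earnings on direct investment abroad 76.2, compensation earned by residents employed abroad 130.6; financial account: acquisition of a foreign subsidiary by a resident firm (outward FDI) 216.2; secondary income: personal remittances received from nationals working abroad 178.3.)

-530.5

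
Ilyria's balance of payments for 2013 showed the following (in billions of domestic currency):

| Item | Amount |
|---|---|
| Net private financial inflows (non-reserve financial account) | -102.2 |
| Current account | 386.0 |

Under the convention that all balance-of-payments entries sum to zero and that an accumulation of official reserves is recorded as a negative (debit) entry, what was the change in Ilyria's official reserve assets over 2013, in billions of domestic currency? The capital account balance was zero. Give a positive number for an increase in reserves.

Official reserve transactions balance = -(386.0 + (-102.2)) = -283.8
An accumulation of reserves is recorded as a debit (negative entry), so the change in the stock of reserves is the negative of that balance.
Change in official reserves = -(-283.8) = 283.8

283.8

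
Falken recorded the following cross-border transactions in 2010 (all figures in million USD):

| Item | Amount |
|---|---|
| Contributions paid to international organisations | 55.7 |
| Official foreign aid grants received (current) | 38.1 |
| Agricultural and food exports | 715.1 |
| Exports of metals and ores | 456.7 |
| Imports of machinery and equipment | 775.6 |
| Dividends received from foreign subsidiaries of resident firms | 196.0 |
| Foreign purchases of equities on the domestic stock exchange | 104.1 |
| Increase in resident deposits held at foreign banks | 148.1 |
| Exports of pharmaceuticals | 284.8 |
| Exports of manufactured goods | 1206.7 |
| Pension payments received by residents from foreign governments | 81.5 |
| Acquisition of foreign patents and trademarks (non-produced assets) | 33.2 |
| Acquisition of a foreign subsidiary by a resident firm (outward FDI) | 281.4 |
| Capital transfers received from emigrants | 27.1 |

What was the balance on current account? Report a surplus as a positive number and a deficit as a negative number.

2147.6

Goods: 284.8 + 1206.7 - 775.6 + 715.1 + 456.7 = 1887.7
Primary income: 196.0
Secondary income: 81.5 - 55.7 + 38.1 = 63.9
Current account = 1887.7 + 196.0 + 63.9 = 2147.6
(Excluded from the current account — financial account: foreign purchases of equities on the domestic stock exchange 104.1, increase in resident deposits held at foreign banks 148.1, acquisition of a foreign subsidiary by a resident firm (outward FDI) 281.4; capital account: acquisition of foreign patents and trademarks (non-produced assets) 33.2, capital transfers received from emigrants 27.1.)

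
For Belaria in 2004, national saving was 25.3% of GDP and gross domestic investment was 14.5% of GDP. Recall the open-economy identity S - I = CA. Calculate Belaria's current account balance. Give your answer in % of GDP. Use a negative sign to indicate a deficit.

10.8

CA = S - I = 25.3 - 14.5 = 10.8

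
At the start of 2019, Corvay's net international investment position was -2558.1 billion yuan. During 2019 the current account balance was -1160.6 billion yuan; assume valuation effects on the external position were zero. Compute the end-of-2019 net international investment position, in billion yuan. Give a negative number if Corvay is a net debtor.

With no valuation effects, change in NIIP = current account = -1160.6
End-of-year NIIP = -2558.1 + (-1160.6) = -3718.7

-3718.7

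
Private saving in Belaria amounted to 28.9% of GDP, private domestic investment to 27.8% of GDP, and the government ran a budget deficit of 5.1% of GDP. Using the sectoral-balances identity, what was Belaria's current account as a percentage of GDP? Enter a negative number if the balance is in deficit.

-4.0

By the sectoral-balances identity, CA = (S_private - I) + (T - G).
Private balance = 28.9 - 27.8 = 1.1
Government balance (T - G) = -5.1
CA = 1.1 + (-5.1) = -4.0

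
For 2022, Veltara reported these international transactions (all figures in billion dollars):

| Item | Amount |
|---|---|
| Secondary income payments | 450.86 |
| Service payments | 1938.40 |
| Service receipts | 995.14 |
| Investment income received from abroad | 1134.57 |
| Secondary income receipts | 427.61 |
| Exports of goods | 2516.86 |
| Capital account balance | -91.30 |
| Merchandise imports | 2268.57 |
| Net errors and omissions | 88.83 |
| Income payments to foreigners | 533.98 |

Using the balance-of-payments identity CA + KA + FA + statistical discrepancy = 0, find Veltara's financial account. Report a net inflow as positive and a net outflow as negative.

120.10

Goods balance = 2516.86 - 2268.57 = 248.29
Services balance = 995.14 - 1938.40 = -943.26
Trade balance (goods + services) = 248.29 + (-943.26) = -694.97
Net primary income = 1134.57 - 533.98 = 600.59
Net secondary income = 427.61 - 450.86 = -23.25
Current account = -694.97 + 600.59 + (-23.25) = -117.63
Financial account = -(-117.63 + (-91.30) + 88.83) = 120.10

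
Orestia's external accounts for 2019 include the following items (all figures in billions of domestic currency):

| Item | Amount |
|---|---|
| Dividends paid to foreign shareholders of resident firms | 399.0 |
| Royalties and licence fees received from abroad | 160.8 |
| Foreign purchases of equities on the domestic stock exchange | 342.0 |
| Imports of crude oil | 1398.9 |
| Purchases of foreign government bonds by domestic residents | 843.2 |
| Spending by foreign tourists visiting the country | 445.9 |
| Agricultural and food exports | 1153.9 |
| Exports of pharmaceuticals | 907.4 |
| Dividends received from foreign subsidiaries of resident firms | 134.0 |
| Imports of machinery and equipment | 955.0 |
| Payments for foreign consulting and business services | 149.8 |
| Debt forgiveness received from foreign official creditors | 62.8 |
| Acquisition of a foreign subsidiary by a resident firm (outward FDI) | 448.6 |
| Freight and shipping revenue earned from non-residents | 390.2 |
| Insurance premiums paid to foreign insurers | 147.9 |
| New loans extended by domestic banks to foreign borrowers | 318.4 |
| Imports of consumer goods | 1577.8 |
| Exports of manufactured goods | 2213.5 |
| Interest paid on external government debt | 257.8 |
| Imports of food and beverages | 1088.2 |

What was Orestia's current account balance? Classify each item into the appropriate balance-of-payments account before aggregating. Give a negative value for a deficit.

-568.7

Goods: -1577.8 - 1088.2 - 955.0 + 2213.5 + 1153.9 - 1398.9 + 907.4 = -745.1
Services: -147.9 + 445.9 - 149.8 + 160.8 + 390.2 = 699.2
Primary income: -399.0 + 134.0 - 257.8 = -522.8
Current account = (-745.1) + 699.2 + (-522.8) = -568.7
(Excluded from the current account — financial account: foreign purchases of equities on the domestic stock exchange 342.0, purchases of foreign government bonds by domestic residents 843.2, acquisition of a foreign subsidiary by a resident firm (outward FDI) 448.6, new loans extended by domestic banks to foreign borrowers 318.4; capital account: debt forgiveness received from foreign official creditors 62.8.)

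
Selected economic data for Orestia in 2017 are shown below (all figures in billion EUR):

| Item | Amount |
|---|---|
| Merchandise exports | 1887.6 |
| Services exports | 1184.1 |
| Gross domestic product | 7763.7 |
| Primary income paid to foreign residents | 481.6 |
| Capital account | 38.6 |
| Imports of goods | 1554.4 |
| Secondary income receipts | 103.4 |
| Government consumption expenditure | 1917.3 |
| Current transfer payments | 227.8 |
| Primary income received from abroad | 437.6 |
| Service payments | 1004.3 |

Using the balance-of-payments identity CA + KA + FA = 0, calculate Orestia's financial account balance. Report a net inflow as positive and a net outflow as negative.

Goods balance = 1887.6 - 1554.4 = 333.2
Services balance = 1184.1 - 1004.3 = 179.8
Trade balance (goods + services) = 333.2 + 179.8 = 513.0
Net primary income = 437.6 - 481.6 = -44.0
Net secondary income = 103.4 - 227.8 = -124.4
Current account = 513.0 + (-44.0) + (-124.4) = 344.6
Financial account = -(344.6 + 38.6) = -383.2

-383.2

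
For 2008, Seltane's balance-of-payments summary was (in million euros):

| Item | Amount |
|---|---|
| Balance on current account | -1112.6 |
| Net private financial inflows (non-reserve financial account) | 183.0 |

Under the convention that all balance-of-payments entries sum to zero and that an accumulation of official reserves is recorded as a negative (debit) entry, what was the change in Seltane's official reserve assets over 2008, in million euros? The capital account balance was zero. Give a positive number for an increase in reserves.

Official reserve transactions balance = -((-1112.6) + 183.0) = 929.6
An accumulation of reserves is recorded as a debit (negative entry), so the change in the stock of reserves is the negative of that balance.
Change in official reserves = -(929.6) = -929.6

-929.6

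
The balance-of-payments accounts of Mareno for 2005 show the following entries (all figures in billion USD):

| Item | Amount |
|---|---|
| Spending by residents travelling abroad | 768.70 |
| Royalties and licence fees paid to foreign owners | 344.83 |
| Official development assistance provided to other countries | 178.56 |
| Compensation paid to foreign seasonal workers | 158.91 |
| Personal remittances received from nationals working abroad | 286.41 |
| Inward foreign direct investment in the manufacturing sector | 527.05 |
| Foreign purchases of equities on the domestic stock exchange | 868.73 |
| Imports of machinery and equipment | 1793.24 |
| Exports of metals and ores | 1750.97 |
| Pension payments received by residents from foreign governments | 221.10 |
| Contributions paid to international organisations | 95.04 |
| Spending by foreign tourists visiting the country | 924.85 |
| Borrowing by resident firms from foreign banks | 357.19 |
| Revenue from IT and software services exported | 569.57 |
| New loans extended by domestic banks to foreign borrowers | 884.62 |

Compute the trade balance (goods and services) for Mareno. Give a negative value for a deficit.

338.62

Goods: -1793.24 + 1750.97 = -42.27
Services: -768.70 + 924.85 + 569.57 - 344.83 = 380.89
Trade balance = -42.27 + 380.89 = 338.62
(Excluded from the trade balance — secondary income: official development assistance provided to other countries 178.56, personal remittances received from nationals working abroad 286.41, pension payments received by residents from foreign governments 221.10, contributions paid to international organisations 95.04; primary income: compensation paid to foreign seasonal workers 158.91; financial account: inward foreign direct investment in the manufacturing sector 527.05, foreign purchases of equities on the domestic stock exchange 868.73, borrowing by resident firms from foreign banks 357.19, new loans extended by domestic banks to foreign borrowers 884.62.)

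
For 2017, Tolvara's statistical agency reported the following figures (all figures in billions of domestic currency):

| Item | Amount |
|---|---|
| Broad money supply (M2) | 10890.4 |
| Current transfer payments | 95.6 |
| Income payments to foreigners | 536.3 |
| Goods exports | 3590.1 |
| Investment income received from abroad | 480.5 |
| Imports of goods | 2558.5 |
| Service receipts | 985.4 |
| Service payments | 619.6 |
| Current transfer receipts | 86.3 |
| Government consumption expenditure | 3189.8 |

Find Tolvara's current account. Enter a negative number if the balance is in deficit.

Goods balance = 3590.1 - 2558.5 = 1031.6
Services balance = 985.4 - 619.6 = 365.8
Trade balance (goods + services) = 1031.6 + 365.8 = 1397.4
Net primary income = 480.5 - 536.3 = -55.8
Net secondary income = 86.3 - 95.6 = -9.3
Current account = 1397.4 + (-55.8) + (-9.3) = 1332.3

1332.3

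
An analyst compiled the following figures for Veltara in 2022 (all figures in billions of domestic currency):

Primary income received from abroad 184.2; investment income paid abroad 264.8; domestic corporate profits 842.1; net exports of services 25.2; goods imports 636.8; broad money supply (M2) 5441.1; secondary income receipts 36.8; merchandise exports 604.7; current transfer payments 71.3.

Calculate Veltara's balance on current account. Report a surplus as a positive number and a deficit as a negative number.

Goods balance = 604.7 - 636.8 = -32.1
Services balance = 25.2
Trade balance (goods + services) = -32.1 + 25.2 = -6.9
Net primary income = 184.2 - 264.8 = -80.6
Net secondary income = 36.8 - 71.3 = -34.5
Current account = -6.9 + (-80.6) + (-34.5) = -122.0

-122.0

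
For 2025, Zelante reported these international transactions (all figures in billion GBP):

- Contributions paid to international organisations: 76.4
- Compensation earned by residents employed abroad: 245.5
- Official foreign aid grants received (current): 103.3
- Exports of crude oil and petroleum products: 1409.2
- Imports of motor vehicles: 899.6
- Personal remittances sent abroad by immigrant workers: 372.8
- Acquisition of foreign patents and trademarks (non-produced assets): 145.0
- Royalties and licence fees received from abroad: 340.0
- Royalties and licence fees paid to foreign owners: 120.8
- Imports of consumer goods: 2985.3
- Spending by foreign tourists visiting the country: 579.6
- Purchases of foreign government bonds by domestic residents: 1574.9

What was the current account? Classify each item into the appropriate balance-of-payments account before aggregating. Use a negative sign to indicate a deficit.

Goods: -2985.3 + 1409.2 - 899.6 = -2475.7
Services: 579.6 - 120.8 + 340.0 = 798.8
Primary income: 245.5
Secondary income: -76.4 - 372.8 + 103.3 = -345.9
Current account = (-2475.7) + 798.8 + 245.5 + (-345.9) = -1777.3
(Excluded from the current account — capital account: acquisition of foreign patents and trademarks (non-produced assets) 145.0; financial account: purchases of foreign government bonds by domestic residents 1574.9.)

-1777.3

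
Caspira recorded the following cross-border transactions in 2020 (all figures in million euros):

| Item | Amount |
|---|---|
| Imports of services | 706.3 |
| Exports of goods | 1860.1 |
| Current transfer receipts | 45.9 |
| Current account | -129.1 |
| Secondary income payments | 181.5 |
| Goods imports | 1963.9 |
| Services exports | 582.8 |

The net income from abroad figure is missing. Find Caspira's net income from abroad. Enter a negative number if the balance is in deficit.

Current account = goods balance + services balance + net primary income + net secondary income
Sum of the known components = -362.9
Net income from abroad = CA - (known components) = -129.1 - (-362.9) = 233.8

233.8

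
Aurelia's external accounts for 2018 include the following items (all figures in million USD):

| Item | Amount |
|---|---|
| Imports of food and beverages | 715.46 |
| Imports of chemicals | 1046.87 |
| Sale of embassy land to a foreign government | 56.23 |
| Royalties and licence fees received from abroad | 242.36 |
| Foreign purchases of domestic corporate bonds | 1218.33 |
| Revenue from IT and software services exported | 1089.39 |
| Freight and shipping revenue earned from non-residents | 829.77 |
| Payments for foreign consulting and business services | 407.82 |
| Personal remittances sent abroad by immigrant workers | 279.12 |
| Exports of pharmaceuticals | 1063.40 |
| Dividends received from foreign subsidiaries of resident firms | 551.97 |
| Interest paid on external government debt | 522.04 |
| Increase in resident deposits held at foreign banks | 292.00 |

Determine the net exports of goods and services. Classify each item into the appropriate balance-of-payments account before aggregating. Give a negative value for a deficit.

1054.77

Goods: -1046.87 - 715.46 + 1063.40 = -698.93
Services: 1089.39 + 829.77 + 242.36 - 407.82 = 1753.70
Trade balance = -698.93 + 1753.70 = 1054.77
(Excluded from the trade balance — capital account: sale of embassy land to a foreign government 56.23; financial account: foreign purchases of domestic corporate bonds 1218.33, increase in resident deposits held at foreign banks 292.00; secondary income: personal remittances sent abroad by immigrant workers 279.12; primary income: dividends received from foreign subsidiaries of resident firms 551.97, interest paid on external government debt 522.04.)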